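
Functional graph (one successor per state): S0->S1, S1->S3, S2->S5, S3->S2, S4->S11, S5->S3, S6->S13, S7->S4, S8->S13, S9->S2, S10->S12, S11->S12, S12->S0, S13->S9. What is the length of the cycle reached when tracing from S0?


Trace from S0 until a state repeats:
  S0 -> S1 -> S3 -> S2 -> S5 -> S3
S3 first seen at step 2, revisited at step 5.
Cycle length = 5 - 2 = 3

3


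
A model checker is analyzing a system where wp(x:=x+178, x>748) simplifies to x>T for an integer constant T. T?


Formula: wp(x:=E, P) = P[E/x] (substitute E for x in postcondition)
Step 1: Postcondition: x>748
Step 2: Substitute x+178 for x: x+178>748
Step 3: Solve for x: x > 748-178 = 570

570


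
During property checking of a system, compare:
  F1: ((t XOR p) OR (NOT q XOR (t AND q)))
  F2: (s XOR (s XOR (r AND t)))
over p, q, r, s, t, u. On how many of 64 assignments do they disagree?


F1 = ((t XOR p) OR (NOT q XOR (t AND q)))
F2 = (s XOR (s XOR (r AND t)))
Evaluate both on each of 64 rows (bits = p,q,r,s,t,u):
  row 0 [000000]: F1=1 F2=0 (differ) -> 1
  row 1 [000001]: F1=1 F2=0 (differ) -> 1
  row 2 [000010]: F1=1 F2=0 (differ) -> 1
  row 3 [000011]: F1=1 F2=0 (differ) -> 1
  row 4 [000100]: F1=1 F2=0 (differ) -> 1
  (every remaining row is evaluated the same way; all 64 results are listed next)
Full result column, 8 rows per line (p,q,r fixed per line; s,t,u runs 000..111 left to right):
  rows 0-7 [p,q,r=000]: 11111111  (ones: 8)
  rows 8-15 [p,q,r=001]: 11001100  (ones: 4)
  rows 16-23 [p,q,r=010]: 00110011  (ones: 4)
  rows 24-31 [p,q,r=011]: 00000000  (ones: 0)
  rows 32-39 [p,q,r=100]: 11111111  (ones: 8)
  rows 40-47 [p,q,r=101]: 11001100  (ones: 4)
  rows 48-55 [p,q,r=110]: 11111111  (ones: 8)
  rows 56-63 [p,q,r=111]: 11001100  (ones: 4)
Disagreements = 8+4+4+0+8+4+8+4 = 40

40


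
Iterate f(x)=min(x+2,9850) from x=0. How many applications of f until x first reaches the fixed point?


Step 1: x=0, cap=9850, increment=2
Step 2: x grows by 2 each step until capped at 9850; fixed point is x=9850
Step 3: iterations = ceil(9850/2) = 4925

4925


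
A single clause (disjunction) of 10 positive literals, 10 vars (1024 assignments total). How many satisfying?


Step 1: Total=2^10=1024
Step 2: Unsat when all 10 false: 2^0=1
Step 3: Sat=1024-1=1023

1023


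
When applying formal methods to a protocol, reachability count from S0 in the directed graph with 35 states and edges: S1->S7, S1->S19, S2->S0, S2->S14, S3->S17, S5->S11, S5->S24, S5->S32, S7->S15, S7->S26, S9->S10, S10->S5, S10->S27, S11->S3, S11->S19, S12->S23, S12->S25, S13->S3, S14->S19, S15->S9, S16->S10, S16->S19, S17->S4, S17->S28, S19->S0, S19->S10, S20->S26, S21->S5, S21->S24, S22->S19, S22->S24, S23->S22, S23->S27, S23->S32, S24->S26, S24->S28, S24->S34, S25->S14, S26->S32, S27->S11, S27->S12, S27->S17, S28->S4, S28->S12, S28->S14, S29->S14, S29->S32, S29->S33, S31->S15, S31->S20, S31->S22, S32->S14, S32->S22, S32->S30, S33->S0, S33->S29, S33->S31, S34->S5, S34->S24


BFS from S0:
  layer 0: {S0}
Reachable set: {S0}
Count = 1

1


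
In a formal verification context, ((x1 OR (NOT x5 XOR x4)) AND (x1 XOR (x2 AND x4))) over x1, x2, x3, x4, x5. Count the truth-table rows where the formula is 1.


Formula: ((x1 OR (NOT x5 XOR x4)) AND (x1 XOR (x2 AND x4))) over 5 vars (32 rows)
Evaluate each row (x1, x2, x3, x4, x5 as bits, MSB first):
  row 0 [00000]: ((0 OR (NOT 0 XOR 0)) AND (0 XOR (0 AND 0))) -> 0
  row 1 [00001]: ((0 OR (NOT 1 XOR 0)) AND (0 XOR (0 AND 0))) -> 0
  row 2 [00010]: ((0 OR (NOT 0 XOR 1)) AND (0 XOR (0 AND 1))) -> 0
  row 3 [00011]: ((0 OR (NOT 1 XOR 1)) AND (0 XOR (0 AND 1))) -> 0
  row 4 [00100]: ((0 OR (NOT 0 XOR 0)) AND (0 XOR (0 AND 0))) -> 0
  row 5 [00101]: ((0 OR (NOT 1 XOR 0)) AND (0 XOR (0 AND 0))) -> 0
  row 6 [00110]: ((0 OR (NOT 0 XOR 1)) AND (0 XOR (0 AND 1))) -> 0
  row 7 [00111]: ((0 OR (NOT 1 XOR 1)) AND (0 XOR (0 AND 1))) -> 0
  row 8 [01000]: ((0 OR (NOT 0 XOR 0)) AND (0 XOR (1 AND 0))) -> 0
  row 9 [01001]: ((0 OR (NOT 1 XOR 0)) AND (0 XOR (1 AND 0))) -> 0
  row 10 [01010]: ((0 OR (NOT 0 XOR 1)) AND (0 XOR (1 AND 1))) -> 0
  row 11 [01011]: ((0 OR (NOT 1 XOR 1)) AND (0 XOR (1 AND 1))) -> 1
  row 12 [01100]: ((0 OR (NOT 0 XOR 0)) AND (0 XOR (1 AND 0))) -> 0
  row 13 [01101]: ((0 OR (NOT 1 XOR 0)) AND (0 XOR (1 AND 0))) -> 0
  row 14 [01110]: ((0 OR (NOT 0 XOR 1)) AND (0 XOR (1 AND 1))) -> 0
  row 15 [01111]: ((0 OR (NOT 1 XOR 1)) AND (0 XOR (1 AND 1))) -> 1
  row 16 [10000]: ((1 OR (NOT 0 XOR 0)) AND (1 XOR (0 AND 0))) -> 1
  row 17 [10001]: ((1 OR (NOT 1 XOR 0)) AND (1 XOR (0 AND 0))) -> 1
  row 18 [10010]: ((1 OR (NOT 0 XOR 1)) AND (1 XOR (0 AND 1))) -> 1
  row 19 [10011]: ((1 OR (NOT 1 XOR 1)) AND (1 XOR (0 AND 1))) -> 1
  row 20 [10100]: ((1 OR (NOT 0 XOR 0)) AND (1 XOR (0 AND 0))) -> 1
  row 21 [10101]: ((1 OR (NOT 1 XOR 0)) AND (1 XOR (0 AND 0))) -> 1
  row 22 [10110]: ((1 OR (NOT 0 XOR 1)) AND (1 XOR (0 AND 1))) -> 1
  row 23 [10111]: ((1 OR (NOT 1 XOR 1)) AND (1 XOR (0 AND 1))) -> 1
  row 24 [11000]: ((1 OR (NOT 0 XOR 0)) AND (1 XOR (1 AND 0))) -> 1
  row 25 [11001]: ((1 OR (NOT 1 XOR 0)) AND (1 XOR (1 AND 0))) -> 1
  row 26 [11010]: ((1 OR (NOT 0 XOR 1)) AND (1 XOR (1 AND 1))) -> 0
  row 27 [11011]: ((1 OR (NOT 1 XOR 1)) AND (1 XOR (1 AND 1))) -> 0
  row 28 [11100]: ((1 OR (NOT 0 XOR 0)) AND (1 XOR (1 AND 0))) -> 1
  row 29 [11101]: ((1 OR (NOT 1 XOR 0)) AND (1 XOR (1 AND 0))) -> 1
  row 30 [11110]: ((1 OR (NOT 0 XOR 1)) AND (1 XOR (1 AND 1))) -> 0
  row 31 [11111]: ((1 OR (NOT 1 XOR 1)) AND (1 XOR (1 AND 1))) -> 0
Full result column, 8 rows per line (x1,x2 fixed per line; x3,x4,x5 runs 000..111 left to right):
  rows 0-7 [x1,x2=00]: 00000000  (ones: 0)
  rows 8-15 [x1,x2=01]: 00010001  (ones: 2)
  rows 16-23 [x1,x2=10]: 11111111  (ones: 8)
  rows 24-31 [x1,x2=11]: 11001100  (ones: 4)
Count of 1-rows = 0+2+8+4 = 14

14


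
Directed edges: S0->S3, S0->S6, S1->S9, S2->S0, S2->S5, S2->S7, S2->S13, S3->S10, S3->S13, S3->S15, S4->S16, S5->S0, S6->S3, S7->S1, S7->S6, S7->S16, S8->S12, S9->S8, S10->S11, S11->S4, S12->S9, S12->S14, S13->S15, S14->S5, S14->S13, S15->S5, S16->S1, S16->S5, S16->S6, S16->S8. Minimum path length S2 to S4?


BFS layer-by-layer from S2:
  dist 0: {S2}
  dist 1: {S0, S5, S7, S13}
  dist 2: {S1, S3, S6, S15, S16}
  dist 3: {S8, S9, S10}
  dist 4: {S11, S12}
  dist 5: {S4, S14}
  -> S4 reached at distance 5
Shortest path length = 5

5


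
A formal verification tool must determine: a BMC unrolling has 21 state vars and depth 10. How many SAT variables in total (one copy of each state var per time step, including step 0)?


BMC unrolls to depth k, creating one copy of each state var for steps 0..k.
Step count = 10 + 1 = 11 (steps 0 through 10)
Vars per step = 21
Total = 21 * 11 = 231

231


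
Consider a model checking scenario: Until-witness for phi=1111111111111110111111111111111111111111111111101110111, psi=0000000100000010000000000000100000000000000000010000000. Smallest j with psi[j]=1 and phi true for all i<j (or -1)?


(phi U psi) at 0: need smallest j with psi[j]=1 and phi[i]=1 for all i in [0,j).
Scan from step 0:
  step 0: phi=1, psi=0 -> continue
  step 1: phi=1, psi=0 -> continue
  step 2: phi=1, psi=0 -> continue
  step 3: phi=1, psi=0 -> continue
  step 7: psi=1 and phi held for [0,7) -> witness found
Witness step = 7

7


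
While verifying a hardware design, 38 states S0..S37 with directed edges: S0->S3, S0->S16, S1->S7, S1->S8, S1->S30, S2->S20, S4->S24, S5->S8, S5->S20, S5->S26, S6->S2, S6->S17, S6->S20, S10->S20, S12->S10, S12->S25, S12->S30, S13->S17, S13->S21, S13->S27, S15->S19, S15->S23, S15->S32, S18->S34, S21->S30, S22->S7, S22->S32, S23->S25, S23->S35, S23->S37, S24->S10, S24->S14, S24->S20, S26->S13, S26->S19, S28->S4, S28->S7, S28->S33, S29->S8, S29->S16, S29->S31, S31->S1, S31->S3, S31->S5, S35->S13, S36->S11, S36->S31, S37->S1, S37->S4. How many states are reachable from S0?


BFS from S0:
  layer 0: {S0}
  layer 1: {S3, S16}
Reachable set: {S0, S3, S16}
Count = 3

3


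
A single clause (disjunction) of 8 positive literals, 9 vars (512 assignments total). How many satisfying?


Step 1: Total=2^9=512
Step 2: Unsat when all 8 false: 2^1=2
Step 3: Sat=512-2=510

510


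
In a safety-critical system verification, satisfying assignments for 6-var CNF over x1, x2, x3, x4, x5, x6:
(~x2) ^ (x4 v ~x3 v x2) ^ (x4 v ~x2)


CNF with 3 clauses over 6 vars (64 assignments).
An assignment satisfies CNF iff every clause has >=1 true literal.
Check each row (bits = x1,x2,x3,x4,x5,x6; clause T/F shown):
  row 0 [000000]: clauses=TTT -> 1
  row 1 [000001]: clauses=TTT -> 1
  row 2 [000010]: clauses=TTT -> 1
  row 3 [000011]: clauses=TTT -> 1
  row 4 [000100]: clauses=TTT -> 1
  (every remaining row is evaluated the same way; all 64 results are listed next)
Full result column, 8 rows per line (x1,x2,x3 fixed per line; x4,x5,x6 runs 000..111 left to right):
  rows 0-7 [x1,x2,x3=000]: 11111111  (ones: 8)
  rows 8-15 [x1,x2,x3=001]: 00001111  (ones: 4)
  rows 16-23 [x1,x2,x3=010]: 00000000  (ones: 0)
  rows 24-31 [x1,x2,x3=011]: 00000000  (ones: 0)
  rows 32-39 [x1,x2,x3=100]: 11111111  (ones: 8)
  rows 40-47 [x1,x2,x3=101]: 00001111  (ones: 4)
  rows 48-55 [x1,x2,x3=110]: 00000000  (ones: 0)
  rows 56-63 [x1,x2,x3=111]: 00000000  (ones: 0)
Satisfying assignments = 8+4+0+0+8+4+0+0 = 24

24


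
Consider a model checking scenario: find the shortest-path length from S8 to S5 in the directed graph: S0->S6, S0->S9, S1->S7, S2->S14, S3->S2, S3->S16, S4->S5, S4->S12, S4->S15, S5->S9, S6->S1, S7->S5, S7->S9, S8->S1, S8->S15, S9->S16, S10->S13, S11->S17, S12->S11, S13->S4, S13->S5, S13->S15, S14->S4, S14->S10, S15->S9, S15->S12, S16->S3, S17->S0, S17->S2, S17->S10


BFS layer-by-layer from S8:
  dist 0: {S8}
  dist 1: {S1, S15}
  dist 2: {S7, S9, S12}
  dist 3: {S5, S11, S16}
  -> S5 reached at distance 3
Shortest path length = 3

3


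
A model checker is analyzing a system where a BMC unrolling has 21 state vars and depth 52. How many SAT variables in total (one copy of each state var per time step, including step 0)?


BMC unrolls to depth k, creating one copy of each state var for steps 0..k.
Step count = 52 + 1 = 53 (steps 0 through 52)
Vars per step = 21
Total = 21 * 53 = 1113

1113


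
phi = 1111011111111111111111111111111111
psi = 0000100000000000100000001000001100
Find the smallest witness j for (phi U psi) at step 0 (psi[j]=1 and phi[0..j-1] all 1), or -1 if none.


(phi U psi) at 0: need smallest j with psi[j]=1 and phi[i]=1 for all i in [0,j).
Scan from step 0:
  step 0: phi=1, psi=0 -> continue
  step 1: phi=1, psi=0 -> continue
  step 2: phi=1, psi=0 -> continue
  step 3: phi=1, psi=0 -> continue
  step 4: psi=1 and phi held for [0,4) -> witness found
Witness step = 4

4


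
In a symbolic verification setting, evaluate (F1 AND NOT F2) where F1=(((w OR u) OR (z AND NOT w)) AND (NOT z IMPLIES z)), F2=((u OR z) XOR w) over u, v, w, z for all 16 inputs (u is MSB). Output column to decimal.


F1 = (((w OR u) OR (z AND NOT w)) AND (NOT z IMPLIES z))
F2 = ((u OR z) XOR w)
Counterexample to F1=>F2 is where F1=1 and F2=0.
Evaluate each row (bits = u,v,w,z, MSB first):
  row 0 [0000]: F1=0 F2=0 -> F1&~F2 -> 0
  row 1 [0001]: F1=1 F2=1 -> F1&~F2 -> 0
  row 2 [0010]: F1=0 F2=1 -> F1&~F2 -> 0
  row 3 [0011]: F1=1 F2=0 -> F1&~F2 -> 1
  row 4 [0100]: F1=0 F2=0 -> F1&~F2 -> 0
  row 5 [0101]: F1=1 F2=1 -> F1&~F2 -> 0
  row 6 [0110]: F1=0 F2=1 -> F1&~F2 -> 0
  row 7 [0111]: F1=1 F2=0 -> F1&~F2 -> 1
  row 8 [1000]: F1=0 F2=1 -> F1&~F2 -> 0
  row 9 [1001]: F1=1 F2=1 -> F1&~F2 -> 0
  row 10 [1010]: F1=0 F2=0 -> F1&~F2 -> 0
  row 11 [1011]: F1=1 F2=0 -> F1&~F2 -> 1
  row 12 [1100]: F1=0 F2=1 -> F1&~F2 -> 0
  row 13 [1101]: F1=1 F2=1 -> F1&~F2 -> 0
  row 14 [1110]: F1=0 F2=0 -> F1&~F2 -> 0
  row 15 [1111]: F1=1 F2=0 -> F1&~F2 -> 1
Full result column, 4 rows per line (u,v fixed per line; w,z runs 00..11 left to right):
  rows 0-3 [u,v=00]: 0001  = hex 1
  rows 4-7 [u,v=01]: 0001  = hex 1
  rows 8-11 [u,v=10]: 0001  = hex 1
  rows 12-15 [u,v=11]: 0001  = hex 1
Counterexample vector (row 0 .. row 15) = 0001000100010001
Output column grouped in 4s = 0001 0001 0001 0001 = 0x1111
Convert to decimal digit by digit (value = value*16 + digit):
  1 -> 1
  1*16 + 1 = 17
  17*16 + 1 = 273
  273*16 + 1 = 4369
Decimal = 4369

4369


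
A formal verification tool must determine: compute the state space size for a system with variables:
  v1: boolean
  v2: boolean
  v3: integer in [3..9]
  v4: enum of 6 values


State space = product of domain sizes of all variables.
Domain sizes:
  v1 (boolean): 2
  v2 (boolean): 2
  v3 (integer in [3..9]): 7
  v4 (enum of 6 values): 6
Product = 2 * 2 * 7 * 6 = 168

168


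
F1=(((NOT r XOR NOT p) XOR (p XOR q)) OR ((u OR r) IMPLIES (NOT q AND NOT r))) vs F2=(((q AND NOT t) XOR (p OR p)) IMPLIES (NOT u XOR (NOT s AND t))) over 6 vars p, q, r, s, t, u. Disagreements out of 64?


F1 = (((NOT r XOR NOT p) XOR (p XOR q)) OR ((u OR r) IMPLIES (NOT q AND NOT r)))
F2 = (((q AND NOT t) XOR (p OR p)) IMPLIES (NOT u XOR (NOT s AND t)))
Evaluate both on each of 64 rows (bits = p,q,r,s,t,u):
  row 0 [000000]: F1=1 F2=1 -> 0
  row 1 [000001]: F1=1 F2=1 -> 0
  row 2 [000010]: F1=1 F2=1 -> 0
  row 3 [000011]: F1=1 F2=1 -> 0
  row 4 [000100]: F1=1 F2=1 -> 0
  (every remaining row is evaluated the same way; all 64 results are listed next)
Full result column, 8 rows per line (p,q,r fixed per line; s,t,u runs 000..111 left to right):
  rows 0-7 [p,q,r=000]: 00000000  (ones: 0)
  rows 8-15 [p,q,r=001]: 00000000  (ones: 0)
  rows 16-23 [p,q,r=010]: 01000100  (ones: 2)
  rows 24-31 [p,q,r=011]: 10111011  (ones: 6)
  rows 32-39 [p,q,r=100]: 01100101  (ones: 4)
  rows 40-47 [p,q,r=101]: 01100101  (ones: 4)
  rows 48-55 [p,q,r=110]: 00100001  (ones: 2)
  rows 56-63 [p,q,r=111]: 11011110  (ones: 6)
Disagreements = 0+0+2+6+4+4+2+6 = 24

24


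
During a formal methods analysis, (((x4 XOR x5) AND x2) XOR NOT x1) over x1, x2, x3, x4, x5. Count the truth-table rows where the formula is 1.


Formula: (((x4 XOR x5) AND x2) XOR NOT x1) over 5 vars (32 rows)
Evaluate each row (x1, x2, x3, x4, x5 as bits, MSB first):
  row 0 [00000]: (((0 XOR 0) AND 0) XOR NOT 0) -> 1
  row 1 [00001]: (((0 XOR 1) AND 0) XOR NOT 0) -> 1
  row 2 [00010]: (((1 XOR 0) AND 0) XOR NOT 0) -> 1
  row 3 [00011]: (((1 XOR 1) AND 0) XOR NOT 0) -> 1
  row 4 [00100]: (((0 XOR 0) AND 0) XOR NOT 0) -> 1
  row 5 [00101]: (((0 XOR 1) AND 0) XOR NOT 0) -> 1
  row 6 [00110]: (((1 XOR 0) AND 0) XOR NOT 0) -> 1
  row 7 [00111]: (((1 XOR 1) AND 0) XOR NOT 0) -> 1
  row 8 [01000]: (((0 XOR 0) AND 1) XOR NOT 0) -> 1
  row 9 [01001]: (((0 XOR 1) AND 1) XOR NOT 0) -> 0
  row 10 [01010]: (((1 XOR 0) AND 1) XOR NOT 0) -> 0
  row 11 [01011]: (((1 XOR 1) AND 1) XOR NOT 0) -> 1
  row 12 [01100]: (((0 XOR 0) AND 1) XOR NOT 0) -> 1
  row 13 [01101]: (((0 XOR 1) AND 1) XOR NOT 0) -> 0
  row 14 [01110]: (((1 XOR 0) AND 1) XOR NOT 0) -> 0
  row 15 [01111]: (((1 XOR 1) AND 1) XOR NOT 0) -> 1
  row 16 [10000]: (((0 XOR 0) AND 0) XOR NOT 1) -> 0
  row 17 [10001]: (((0 XOR 1) AND 0) XOR NOT 1) -> 0
  row 18 [10010]: (((1 XOR 0) AND 0) XOR NOT 1) -> 0
  row 19 [10011]: (((1 XOR 1) AND 0) XOR NOT 1) -> 0
  row 20 [10100]: (((0 XOR 0) AND 0) XOR NOT 1) -> 0
  row 21 [10101]: (((0 XOR 1) AND 0) XOR NOT 1) -> 0
  row 22 [10110]: (((1 XOR 0) AND 0) XOR NOT 1) -> 0
  row 23 [10111]: (((1 XOR 1) AND 0) XOR NOT 1) -> 0
  row 24 [11000]: (((0 XOR 0) AND 1) XOR NOT 1) -> 0
  row 25 [11001]: (((0 XOR 1) AND 1) XOR NOT 1) -> 1
  row 26 [11010]: (((1 XOR 0) AND 1) XOR NOT 1) -> 1
  row 27 [11011]: (((1 XOR 1) AND 1) XOR NOT 1) -> 0
  row 28 [11100]: (((0 XOR 0) AND 1) XOR NOT 1) -> 0
  row 29 [11101]: (((0 XOR 1) AND 1) XOR NOT 1) -> 1
  row 30 [11110]: (((1 XOR 0) AND 1) XOR NOT 1) -> 1
  row 31 [11111]: (((1 XOR 1) AND 1) XOR NOT 1) -> 0
Full result column, 8 rows per line (x1,x2 fixed per line; x3,x4,x5 runs 000..111 left to right):
  rows 0-7 [x1,x2=00]: 11111111  (ones: 8)
  rows 8-15 [x1,x2=01]: 10011001  (ones: 4)
  rows 16-23 [x1,x2=10]: 00000000  (ones: 0)
  rows 24-31 [x1,x2=11]: 01100110  (ones: 4)
Count of 1-rows = 8+4+0+4 = 16

16


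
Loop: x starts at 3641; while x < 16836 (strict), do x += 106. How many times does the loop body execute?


Step 1: x goes from 3641 toward 16836 by 106; the body runs while x<16836, so iterations = ceil((bound-start)/step)
Step 2: Distance=13195
Step 3: ceil(13195/106)=125

125


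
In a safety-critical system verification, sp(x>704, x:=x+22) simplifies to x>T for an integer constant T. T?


Formula: sp(P, x:=E) = exists old_x. (x = E[old_x/x]) AND P[old_x/x] (old_x is the value of x before the assignment; eliminate old_x by solving x = E[old_x/x] for old_x)
Step 1: Precondition P: x>704, i.e. old_x > 704
Step 2: Assignment gives x = old_x + 22, so old_x = x - 22
Step 3: Substitute into P: x - 22 > 704
Step 4: Simplify: x > 704+22 = 726

726


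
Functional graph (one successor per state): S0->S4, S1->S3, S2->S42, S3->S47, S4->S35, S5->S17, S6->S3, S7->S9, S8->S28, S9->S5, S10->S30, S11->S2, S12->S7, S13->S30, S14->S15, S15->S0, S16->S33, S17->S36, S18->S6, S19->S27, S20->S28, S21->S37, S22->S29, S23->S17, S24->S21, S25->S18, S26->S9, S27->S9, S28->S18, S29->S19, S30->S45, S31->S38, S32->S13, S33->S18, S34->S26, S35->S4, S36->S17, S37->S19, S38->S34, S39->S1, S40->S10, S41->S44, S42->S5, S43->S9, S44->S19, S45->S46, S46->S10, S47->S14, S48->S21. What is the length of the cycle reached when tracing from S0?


Trace from S0 until a state repeats:
  S0 -> S4 -> S35 -> S4
S4 first seen at step 1, revisited at step 3.
Cycle length = 3 - 1 = 2

2


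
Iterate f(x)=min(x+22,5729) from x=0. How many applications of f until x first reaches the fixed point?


Step 1: x=0, cap=5729, increment=22
Step 2: x grows by 22 each step until capped at 5729; fixed point is x=5729
Step 3: iterations = ceil(5729/22) = 261

261


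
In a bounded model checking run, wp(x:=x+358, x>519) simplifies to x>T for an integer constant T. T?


Formula: wp(x:=E, P) = P[E/x] (substitute E for x in postcondition)
Step 1: Postcondition: x>519
Step 2: Substitute x+358 for x: x+358>519
Step 3: Solve for x: x > 519-358 = 161

161


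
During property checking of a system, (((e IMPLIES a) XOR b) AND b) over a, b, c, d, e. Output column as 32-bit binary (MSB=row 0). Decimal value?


Formula: (((e IMPLIES a) XOR b) AND b) over a, b, c, d, e (32 rows)
Evaluate each row (bits = a,b,c,d,e, MSB first):
  row 0 [00000]: (((0 IMPLIES 0) XOR 0) AND 0) -> 0
  row 1 [00001]: (((1 IMPLIES 0) XOR 0) AND 0) -> 0
  row 2 [00010]: (((0 IMPLIES 0) XOR 0) AND 0) -> 0
  row 3 [00011]: (((1 IMPLIES 0) XOR 0) AND 0) -> 0
  row 4 [00100]: (((0 IMPLIES 0) XOR 0) AND 0) -> 0
  row 5 [00101]: (((1 IMPLIES 0) XOR 0) AND 0) -> 0
  row 6 [00110]: (((0 IMPLIES 0) XOR 0) AND 0) -> 0
  row 7 [00111]: (((1 IMPLIES 0) XOR 0) AND 0) -> 0
  row 8 [01000]: (((0 IMPLIES 0) XOR 1) AND 1) -> 0
  row 9 [01001]: (((1 IMPLIES 0) XOR 1) AND 1) -> 1
  row 10 [01010]: (((0 IMPLIES 0) XOR 1) AND 1) -> 0
  row 11 [01011]: (((1 IMPLIES 0) XOR 1) AND 1) -> 1
  row 12 [01100]: (((0 IMPLIES 0) XOR 1) AND 1) -> 0
  row 13 [01101]: (((1 IMPLIES 0) XOR 1) AND 1) -> 1
  row 14 [01110]: (((0 IMPLIES 0) XOR 1) AND 1) -> 0
  row 15 [01111]: (((1 IMPLIES 0) XOR 1) AND 1) -> 1
  row 16 [10000]: (((0 IMPLIES 1) XOR 0) AND 0) -> 0
  row 17 [10001]: (((1 IMPLIES 1) XOR 0) AND 0) -> 0
  row 18 [10010]: (((0 IMPLIES 1) XOR 0) AND 0) -> 0
  row 19 [10011]: (((1 IMPLIES 1) XOR 0) AND 0) -> 0
  row 20 [10100]: (((0 IMPLIES 1) XOR 0) AND 0) -> 0
  row 21 [10101]: (((1 IMPLIES 1) XOR 0) AND 0) -> 0
  row 22 [10110]: (((0 IMPLIES 1) XOR 0) AND 0) -> 0
  row 23 [10111]: (((1 IMPLIES 1) XOR 0) AND 0) -> 0
  row 24 [11000]: (((0 IMPLIES 1) XOR 1) AND 1) -> 0
  row 25 [11001]: (((1 IMPLIES 1) XOR 1) AND 1) -> 0
  row 26 [11010]: (((0 IMPLIES 1) XOR 1) AND 1) -> 0
  row 27 [11011]: (((1 IMPLIES 1) XOR 1) AND 1) -> 0
  row 28 [11100]: (((0 IMPLIES 1) XOR 1) AND 1) -> 0
  row 29 [11101]: (((1 IMPLIES 1) XOR 1) AND 1) -> 0
  row 30 [11110]: (((0 IMPLIES 1) XOR 1) AND 1) -> 0
  row 31 [11111]: (((1 IMPLIES 1) XOR 1) AND 1) -> 0
Full result column, 4 rows per line (a,b,c fixed per line; d,e runs 00..11 left to right):
  rows 0-3 [a,b,c=000]: 0000  = hex 0
  rows 4-7 [a,b,c=001]: 0000  = hex 0
  rows 8-11 [a,b,c=010]: 0101  = hex 5
  rows 12-15 [a,b,c=011]: 0101  = hex 5
  rows 16-19 [a,b,c=100]: 0000  = hex 0
  rows 20-23 [a,b,c=101]: 0000  = hex 0
  rows 24-27 [a,b,c=110]: 0000  = hex 0
  rows 28-31 [a,b,c=111]: 0000  = hex 0
Output column (row 0 .. row 31) = 00000000010101010000000000000000
Output column grouped in 4s = 0000 0000 0101 0101 0000 0000 0000 0000 = 0x00550000
Convert to decimal digit by digit (value = value*16 + digit):
  0 -> 0
  0*16 + 0 = 0
  0*16 + 5 = 5
  5*16 + 5 = 85
  85*16 + 0 = 1360
  1360*16 + 0 = 21760
  21760*16 + 0 = 348160
  348160*16 + 0 = 5570560
Decimal = 5570560

5570560


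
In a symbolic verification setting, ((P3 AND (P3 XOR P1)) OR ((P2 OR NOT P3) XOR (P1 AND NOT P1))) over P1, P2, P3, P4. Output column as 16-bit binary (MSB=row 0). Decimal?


Formula: ((P3 AND (P3 XOR P1)) OR ((P2 OR NOT P3) XOR (P1 AND NOT P1))) over P1, P2, P3, P4 (16 rows)
Evaluate each row (bits = P1,P2,P3,P4, MSB first):
  row 0 [0000]: ((0 AND (0 XOR 0)) OR ((0 OR NOT 0) XOR (0 AND NOT 0))) -> 1
  row 1 [0001]: ((0 AND (0 XOR 0)) OR ((0 OR NOT 0) XOR (0 AND NOT 0))) -> 1
  row 2 [0010]: ((1 AND (1 XOR 0)) OR ((0 OR NOT 1) XOR (0 AND NOT 0))) -> 1
  row 3 [0011]: ((1 AND (1 XOR 0)) OR ((0 OR NOT 1) XOR (0 AND NOT 0))) -> 1
  row 4 [0100]: ((0 AND (0 XOR 0)) OR ((1 OR NOT 0) XOR (0 AND NOT 0))) -> 1
  row 5 [0101]: ((0 AND (0 XOR 0)) OR ((1 OR NOT 0) XOR (0 AND NOT 0))) -> 1
  row 6 [0110]: ((1 AND (1 XOR 0)) OR ((1 OR NOT 1) XOR (0 AND NOT 0))) -> 1
  row 7 [0111]: ((1 AND (1 XOR 0)) OR ((1 OR NOT 1) XOR (0 AND NOT 0))) -> 1
  row 8 [1000]: ((0 AND (0 XOR 1)) OR ((0 OR NOT 0) XOR (1 AND NOT 1))) -> 1
  row 9 [1001]: ((0 AND (0 XOR 1)) OR ((0 OR NOT 0) XOR (1 AND NOT 1))) -> 1
  row 10 [1010]: ((1 AND (1 XOR 1)) OR ((0 OR NOT 1) XOR (1 AND NOT 1))) -> 0
  row 11 [1011]: ((1 AND (1 XOR 1)) OR ((0 OR NOT 1) XOR (1 AND NOT 1))) -> 0
  row 12 [1100]: ((0 AND (0 XOR 1)) OR ((1 OR NOT 0) XOR (1 AND NOT 1))) -> 1
  row 13 [1101]: ((0 AND (0 XOR 1)) OR ((1 OR NOT 0) XOR (1 AND NOT 1))) -> 1
  row 14 [1110]: ((1 AND (1 XOR 1)) OR ((1 OR NOT 1) XOR (1 AND NOT 1))) -> 1
  row 15 [1111]: ((1 AND (1 XOR 1)) OR ((1 OR NOT 1) XOR (1 AND NOT 1))) -> 1
Full result column, 4 rows per line (P1,P2 fixed per line; P3,P4 runs 00..11 left to right):
  rows 0-3 [P1,P2=00]: 1111  = hex F
  rows 4-7 [P1,P2=01]: 1111  = hex F
  rows 8-11 [P1,P2=10]: 1100  = hex C
  rows 12-15 [P1,P2=11]: 1111  = hex F
Output column (row 0 .. row 15) = 1111111111001111
Output column grouped in 4s = 1111 1111 1100 1111 = 0xFFCF
Convert to decimal digit by digit (value = value*16 + digit):
  F -> 15
  15*16 + 15 (F) = 255
  255*16 + 12 (C) = 4092
  4092*16 + 15 (F) = 65487
Decimal = 65487

65487


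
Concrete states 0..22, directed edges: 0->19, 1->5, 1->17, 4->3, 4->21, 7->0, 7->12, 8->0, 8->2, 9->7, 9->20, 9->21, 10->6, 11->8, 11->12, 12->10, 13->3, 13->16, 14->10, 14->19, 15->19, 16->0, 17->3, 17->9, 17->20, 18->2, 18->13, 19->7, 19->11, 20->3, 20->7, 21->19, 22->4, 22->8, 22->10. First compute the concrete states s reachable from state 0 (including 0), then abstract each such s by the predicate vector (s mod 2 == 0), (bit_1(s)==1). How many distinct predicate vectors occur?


BFS from 0:
Concrete reachable: {0, 2, 6, 7, 8, 10, 11, 12, 19}
Abstract via predicates (s mod 2 == 0), (bit_1(s)==1):
  (0,1) <- {7, 11, 19}
  (1,0) <- {0, 8, 12}
  (1,1) <- {2, 6, 10}
Distinct abstract states = 3

3


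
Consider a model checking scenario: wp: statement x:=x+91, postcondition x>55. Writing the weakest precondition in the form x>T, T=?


Formula: wp(x:=E, P) = P[E/x] (substitute E for x in postcondition)
Step 1: Postcondition: x>55
Step 2: Substitute x+91 for x: x+91>55
Step 3: Solve for x: x > 55-91 = -36

-36


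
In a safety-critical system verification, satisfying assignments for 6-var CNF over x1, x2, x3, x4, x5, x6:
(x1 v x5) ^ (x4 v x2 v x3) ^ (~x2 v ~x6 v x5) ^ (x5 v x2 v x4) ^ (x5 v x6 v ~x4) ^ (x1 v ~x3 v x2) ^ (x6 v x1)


CNF with 7 clauses over 6 vars (64 assignments).
An assignment satisfies CNF iff every clause has >=1 true literal.
Check each row (bits = x1,x2,x3,x4,x5,x6; clause T/F shown):
  row 0 [000000]: clauses=FFTFTTF -> 0
  row 1 [000001]: clauses=FFTFTTT -> 0
  row 2 [000010]: clauses=TFTTTTF -> 0
  row 3 [000011]: clauses=TFTTTTT -> 0
  row 4 [000100]: clauses=FTTTFTF -> 0
  (every remaining row is evaluated the same way; all 64 results are listed next)
Full result column, 8 rows per line (x1,x2,x3 fixed per line; x4,x5,x6 runs 000..111 left to right):
  rows 0-7 [x1,x2,x3=000]: 00000001  (ones: 1)
  rows 8-15 [x1,x2,x3=001]: 00000000  (ones: 0)
  rows 16-23 [x1,x2,x3=010]: 00010001  (ones: 2)
  rows 24-31 [x1,x2,x3=011]: 00010001  (ones: 2)
  rows 32-39 [x1,x2,x3=100]: 00000111  (ones: 3)
  rows 40-47 [x1,x2,x3=101]: 00110111  (ones: 5)
  rows 48-55 [x1,x2,x3=110]: 10110011  (ones: 5)
  rows 56-63 [x1,x2,x3=111]: 10110011  (ones: 5)
Satisfying assignments = 1+0+2+2+3+5+5+5 = 23

23


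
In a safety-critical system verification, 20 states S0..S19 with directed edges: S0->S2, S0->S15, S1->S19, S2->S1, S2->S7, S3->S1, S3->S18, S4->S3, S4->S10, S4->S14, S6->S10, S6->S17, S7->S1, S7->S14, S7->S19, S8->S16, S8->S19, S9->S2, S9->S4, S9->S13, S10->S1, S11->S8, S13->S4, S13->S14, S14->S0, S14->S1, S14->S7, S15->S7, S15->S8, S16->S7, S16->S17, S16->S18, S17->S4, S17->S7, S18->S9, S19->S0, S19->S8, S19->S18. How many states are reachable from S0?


BFS from S0:
  layer 0: {S0}
  layer 1: {S2, S15}
  layer 2: {S1, S7, S8}
  layer 3: {S14, S16, S19}
  layer 4: {S17, S18}
  layer 5: {S4, S9}
  layer 6: {S3, S10, S13}
Reachable set: {S0, S1, S2, S3, S4, S7, S8, S9, S10, S13, S14, S15, S16, S17, S18, S19}
Count = 16

16


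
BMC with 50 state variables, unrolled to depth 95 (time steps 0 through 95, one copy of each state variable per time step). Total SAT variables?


BMC unrolls to depth k, creating one copy of each state var for steps 0..k.
Step count = 95 + 1 = 96 (steps 0 through 95)
Vars per step = 50
Total = 50 * 96 = 4800

4800


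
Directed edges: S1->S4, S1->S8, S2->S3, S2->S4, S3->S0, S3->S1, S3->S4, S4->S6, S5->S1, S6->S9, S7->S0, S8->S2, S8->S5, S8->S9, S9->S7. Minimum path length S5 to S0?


BFS layer-by-layer from S5:
  dist 0: {S5}
  dist 1: {S1}
  dist 2: {S4, S8}
  dist 3: {S2, S6, S9}
  dist 4: {S3, S7}
  dist 5: {S0}
  -> S0 reached at distance 5
Shortest path length = 5

5


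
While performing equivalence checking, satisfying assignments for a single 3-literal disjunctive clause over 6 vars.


Step 1: Total=2^6=64
Step 2: Unsat when all 3 false: 2^3=8
Step 3: Sat=64-8=56

56


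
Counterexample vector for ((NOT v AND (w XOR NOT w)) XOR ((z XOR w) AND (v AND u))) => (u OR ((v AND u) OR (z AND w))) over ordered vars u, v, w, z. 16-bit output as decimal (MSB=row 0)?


F1 = ((NOT v AND (w XOR NOT w)) XOR ((z XOR w) AND (v AND u)))
F2 = (u OR ((v AND u) OR (z AND w)))
Counterexample to F1=>F2 is where F1=1 and F2=0.
Evaluate each row (bits = u,v,w,z, MSB first):
  row 0 [0000]: F1=1 F2=0 -> F1&~F2 -> 1
  row 1 [0001]: F1=1 F2=0 -> F1&~F2 -> 1
  row 2 [0010]: F1=1 F2=0 -> F1&~F2 -> 1
  row 3 [0011]: F1=1 F2=1 -> F1&~F2 -> 0
  row 4 [0100]: F1=0 F2=0 -> F1&~F2 -> 0
  row 5 [0101]: F1=0 F2=0 -> F1&~F2 -> 0
  row 6 [0110]: F1=0 F2=0 -> F1&~F2 -> 0
  row 7 [0111]: F1=0 F2=1 -> F1&~F2 -> 0
  row 8 [1000]: F1=1 F2=1 -> F1&~F2 -> 0
  row 9 [1001]: F1=1 F2=1 -> F1&~F2 -> 0
  row 10 [1010]: F1=1 F2=1 -> F1&~F2 -> 0
  row 11 [1011]: F1=1 F2=1 -> F1&~F2 -> 0
  row 12 [1100]: F1=0 F2=1 -> F1&~F2 -> 0
  row 13 [1101]: F1=1 F2=1 -> F1&~F2 -> 0
  row 14 [1110]: F1=1 F2=1 -> F1&~F2 -> 0
  row 15 [1111]: F1=0 F2=1 -> F1&~F2 -> 0
Full result column, 4 rows per line (u,v fixed per line; w,z runs 00..11 left to right):
  rows 0-3 [u,v=00]: 1110  = hex E
  rows 4-7 [u,v=01]: 0000  = hex 0
  rows 8-11 [u,v=10]: 0000  = hex 0
  rows 12-15 [u,v=11]: 0000  = hex 0
Counterexample vector (row 0 .. row 15) = 1110000000000000
Output column grouped in 4s = 1110 0000 0000 0000 = 0xE000
Convert to decimal digit by digit (value = value*16 + digit):
  E -> 14
  14*16 + 0 = 224
  224*16 + 0 = 3584
  3584*16 + 0 = 57344
Decimal = 57344

57344


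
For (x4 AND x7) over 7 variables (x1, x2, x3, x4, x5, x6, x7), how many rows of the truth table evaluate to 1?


Formula: (x4 AND x7) over 7 vars (128 rows)
Evaluate each row (x1, x2, x3, x4, x5, x6, x7 as bits, MSB first):
  row 0 [0000000]: (0 AND 0) -> 0
  row 1 [0000001]: (0 AND 1) -> 0
  row 2 [0000010]: (0 AND 0) -> 0
  row 3 [0000011]: (0 AND 1) -> 0
  row 4 [0000100]: (0 AND 0) -> 0
  (every remaining row is evaluated the same way; all 128 results are listed next)
Full result column, 8 rows per line (x1,x2,x3,x4 fixed per line; x5,x6,x7 runs 000..111 left to right):
  rows 0-7 [x1,x2,x3,x4=0000]: 00000000  (ones: 0)
  rows 8-15 [x1,x2,x3,x4=0001]: 01010101  (ones: 4)
  rows 16-23 [x1,x2,x3,x4=0010]: 00000000  (ones: 0)
  rows 24-31 [x1,x2,x3,x4=0011]: 01010101  (ones: 4)
  rows 32-39 [x1,x2,x3,x4=0100]: 00000000  (ones: 0)
  rows 40-47 [x1,x2,x3,x4=0101]: 01010101  (ones: 4)
  rows 48-55 [x1,x2,x3,x4=0110]: 00000000  (ones: 0)
  rows 56-63 [x1,x2,x3,x4=0111]: 01010101  (ones: 4)
  rows 64-71 [x1,x2,x3,x4=1000]: 00000000  (ones: 0)
  rows 72-79 [x1,x2,x3,x4=1001]: 01010101  (ones: 4)
  rows 80-87 [x1,x2,x3,x4=1010]: 00000000  (ones: 0)
  rows 88-95 [x1,x2,x3,x4=1011]: 01010101  (ones: 4)
  rows 96-103 [x1,x2,x3,x4=1100]: 00000000  (ones: 0)
  rows 104-111 [x1,x2,x3,x4=1101]: 01010101  (ones: 4)
  rows 112-119 [x1,x2,x3,x4=1110]: 00000000  (ones: 0)
  rows 120-127 [x1,x2,x3,x4=1111]: 01010101  (ones: 4)
Count of 1-rows = 0+4+0+4+0+4+0+4+0+4+0+4+0+4+0+4 = 32

32


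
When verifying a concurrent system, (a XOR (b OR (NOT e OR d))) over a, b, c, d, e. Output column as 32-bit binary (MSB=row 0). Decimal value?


Formula: (a XOR (b OR (NOT e OR d))) over a, b, c, d, e (32 rows)
Evaluate each row (bits = a,b,c,d,e, MSB first):
  row 0 [00000]: (0 XOR (0 OR (NOT 0 OR 0))) -> 1
  row 1 [00001]: (0 XOR (0 OR (NOT 1 OR 0))) -> 0
  row 2 [00010]: (0 XOR (0 OR (NOT 0 OR 1))) -> 1
  row 3 [00011]: (0 XOR (0 OR (NOT 1 OR 1))) -> 1
  row 4 [00100]: (0 XOR (0 OR (NOT 0 OR 0))) -> 1
  row 5 [00101]: (0 XOR (0 OR (NOT 1 OR 0))) -> 0
  row 6 [00110]: (0 XOR (0 OR (NOT 0 OR 1))) -> 1
  row 7 [00111]: (0 XOR (0 OR (NOT 1 OR 1))) -> 1
  row 8 [01000]: (0 XOR (1 OR (NOT 0 OR 0))) -> 1
  row 9 [01001]: (0 XOR (1 OR (NOT 1 OR 0))) -> 1
  row 10 [01010]: (0 XOR (1 OR (NOT 0 OR 1))) -> 1
  row 11 [01011]: (0 XOR (1 OR (NOT 1 OR 1))) -> 1
  row 12 [01100]: (0 XOR (1 OR (NOT 0 OR 0))) -> 1
  row 13 [01101]: (0 XOR (1 OR (NOT 1 OR 0))) -> 1
  row 14 [01110]: (0 XOR (1 OR (NOT 0 OR 1))) -> 1
  row 15 [01111]: (0 XOR (1 OR (NOT 1 OR 1))) -> 1
  row 16 [10000]: (1 XOR (0 OR (NOT 0 OR 0))) -> 0
  row 17 [10001]: (1 XOR (0 OR (NOT 1 OR 0))) -> 1
  row 18 [10010]: (1 XOR (0 OR (NOT 0 OR 1))) -> 0
  row 19 [10011]: (1 XOR (0 OR (NOT 1 OR 1))) -> 0
  row 20 [10100]: (1 XOR (0 OR (NOT 0 OR 0))) -> 0
  row 21 [10101]: (1 XOR (0 OR (NOT 1 OR 0))) -> 1
  row 22 [10110]: (1 XOR (0 OR (NOT 0 OR 1))) -> 0
  row 23 [10111]: (1 XOR (0 OR (NOT 1 OR 1))) -> 0
  row 24 [11000]: (1 XOR (1 OR (NOT 0 OR 0))) -> 0
  row 25 [11001]: (1 XOR (1 OR (NOT 1 OR 0))) -> 0
  row 26 [11010]: (1 XOR (1 OR (NOT 0 OR 1))) -> 0
  row 27 [11011]: (1 XOR (1 OR (NOT 1 OR 1))) -> 0
  row 28 [11100]: (1 XOR (1 OR (NOT 0 OR 0))) -> 0
  row 29 [11101]: (1 XOR (1 OR (NOT 1 OR 0))) -> 0
  row 30 [11110]: (1 XOR (1 OR (NOT 0 OR 1))) -> 0
  row 31 [11111]: (1 XOR (1 OR (NOT 1 OR 1))) -> 0
Full result column, 4 rows per line (a,b,c fixed per line; d,e runs 00..11 left to right):
  rows 0-3 [a,b,c=000]: 1011  = hex B
  rows 4-7 [a,b,c=001]: 1011  = hex B
  rows 8-11 [a,b,c=010]: 1111  = hex F
  rows 12-15 [a,b,c=011]: 1111  = hex F
  rows 16-19 [a,b,c=100]: 0100  = hex 4
  rows 20-23 [a,b,c=101]: 0100  = hex 4
  rows 24-27 [a,b,c=110]: 0000  = hex 0
  rows 28-31 [a,b,c=111]: 0000  = hex 0
Output column (row 0 .. row 31) = 10111011111111110100010000000000
Output column grouped in 4s = 1011 1011 1111 1111 0100 0100 0000 0000 = 0xBBFF4400
Convert to decimal digit by digit (value = value*16 + digit):
  B -> 11
  11*16 + 11 (B) = 187
  187*16 + 15 (F) = 3007
  3007*16 + 15 (F) = 48127
  48127*16 + 4 = 770036
  770036*16 + 4 = 12320580
  12320580*16 + 0 = 197129280
  197129280*16 + 0 = 3154068480
Decimal = 3154068480

3154068480


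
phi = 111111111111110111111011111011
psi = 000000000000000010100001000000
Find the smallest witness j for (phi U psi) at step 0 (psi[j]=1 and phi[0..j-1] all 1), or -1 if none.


(phi U psi) at 0: need smallest j with psi[j]=1 and phi[i]=1 for all i in [0,j).
Scan from step 0:
  step 0: phi=1, psi=0 -> continue
  step 1: phi=1, psi=0 -> continue
  step 2: phi=1, psi=0 -> continue
  step 3: phi=1, psi=0 -> continue
  step 14: phi=0 -> phi-prefix broken from here
  step 16: psi=1 but phi already failed -> not a witness
  step 18: psi=1 but phi already failed -> not a witness
  step 23: psi=1 but phi already failed -> not a witness
  end of trace: no witness -> -1
Witness step = -1

-1


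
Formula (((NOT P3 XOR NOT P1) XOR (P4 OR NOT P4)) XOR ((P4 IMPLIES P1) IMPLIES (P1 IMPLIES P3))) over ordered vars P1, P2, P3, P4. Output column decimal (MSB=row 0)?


Formula: (((NOT P3 XOR NOT P1) XOR (P4 OR NOT P4)) XOR ((P4 IMPLIES P1) IMPLIES (P1 IMPLIES P3))) over P1, P2, P3, P4 (16 rows)
Evaluate each row (bits = P1,P2,P3,P4, MSB first):
  row 0 [0000]: (((NOT 0 XOR NOT 0) XOR (0 OR NOT 0)) XOR ((0 IMPLIES 0) IMPLIES (0 IMPLIES 0))) -> 0
  row 1 [0001]: (((NOT 0 XOR NOT 0) XOR (1 OR NOT 1)) XOR ((1 IMPLIES 0) IMPLIES (0 IMPLIES 0))) -> 0
  row 2 [0010]: (((NOT 1 XOR NOT 0) XOR (0 OR NOT 0)) XOR ((0 IMPLIES 0) IMPLIES (0 IMPLIES 1))) -> 1
  row 3 [0011]: (((NOT 1 XOR NOT 0) XOR (1 OR NOT 1)) XOR ((1 IMPLIES 0) IMPLIES (0 IMPLIES 1))) -> 1
  row 4 [0100]: (((NOT 0 XOR NOT 0) XOR (0 OR NOT 0)) XOR ((0 IMPLIES 0) IMPLIES (0 IMPLIES 0))) -> 0
  row 5 [0101]: (((NOT 0 XOR NOT 0) XOR (1 OR NOT 1)) XOR ((1 IMPLIES 0) IMPLIES (0 IMPLIES 0))) -> 0
  row 6 [0110]: (((NOT 1 XOR NOT 0) XOR (0 OR NOT 0)) XOR ((0 IMPLIES 0) IMPLIES (0 IMPLIES 1))) -> 1
  row 7 [0111]: (((NOT 1 XOR NOT 0) XOR (1 OR NOT 1)) XOR ((1 IMPLIES 0) IMPLIES (0 IMPLIES 1))) -> 1
  row 8 [1000]: (((NOT 0 XOR NOT 1) XOR (0 OR NOT 0)) XOR ((0 IMPLIES 1) IMPLIES (1 IMPLIES 0))) -> 0
  row 9 [1001]: (((NOT 0 XOR NOT 1) XOR (1 OR NOT 1)) XOR ((1 IMPLIES 1) IMPLIES (1 IMPLIES 0))) -> 0
  row 10 [1010]: (((NOT 1 XOR NOT 1) XOR (0 OR NOT 0)) XOR ((0 IMPLIES 1) IMPLIES (1 IMPLIES 1))) -> 0
  row 11 [1011]: (((NOT 1 XOR NOT 1) XOR (1 OR NOT 1)) XOR ((1 IMPLIES 1) IMPLIES (1 IMPLIES 1))) -> 0
  row 12 [1100]: (((NOT 0 XOR NOT 1) XOR (0 OR NOT 0)) XOR ((0 IMPLIES 1) IMPLIES (1 IMPLIES 0))) -> 0
  row 13 [1101]: (((NOT 0 XOR NOT 1) XOR (1 OR NOT 1)) XOR ((1 IMPLIES 1) IMPLIES (1 IMPLIES 0))) -> 0
  row 14 [1110]: (((NOT 1 XOR NOT 1) XOR (0 OR NOT 0)) XOR ((0 IMPLIES 1) IMPLIES (1 IMPLIES 1))) -> 0
  row 15 [1111]: (((NOT 1 XOR NOT 1) XOR (1 OR NOT 1)) XOR ((1 IMPLIES 1) IMPLIES (1 IMPLIES 1))) -> 0
Full result column, 4 rows per line (P1,P2 fixed per line; P3,P4 runs 00..11 left to right):
  rows 0-3 [P1,P2=00]: 0011  = hex 3
  rows 4-7 [P1,P2=01]: 0011  = hex 3
  rows 8-11 [P1,P2=10]: 0000  = hex 0
  rows 12-15 [P1,P2=11]: 0000  = hex 0
Output column (row 0 .. row 15) = 0011001100000000
Output column grouped in 4s = 0011 0011 0000 0000 = 0x3300
Convert to decimal digit by digit (value = value*16 + digit):
  3 -> 3
  3*16 + 3 = 51
  51*16 + 0 = 816
  816*16 + 0 = 13056
Decimal = 13056

13056


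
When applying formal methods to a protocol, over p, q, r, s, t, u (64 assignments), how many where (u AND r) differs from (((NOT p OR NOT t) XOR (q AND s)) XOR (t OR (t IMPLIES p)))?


F1 = (u AND r)
F2 = (((NOT p OR NOT t) XOR (q AND s)) XOR (t OR (t IMPLIES p)))
Evaluate both on each of 64 rows (bits = p,q,r,s,t,u):
  row 0 [000000]: F1=0 F2=0 -> 0
  row 1 [000001]: F1=0 F2=0 -> 0
  row 2 [000010]: F1=0 F2=0 -> 0
  row 3 [000011]: F1=0 F2=0 -> 0
  row 4 [000100]: F1=0 F2=0 -> 0
  (every remaining row is evaluated the same way; all 64 results are listed next)
Full result column, 8 rows per line (p,q,r fixed per line; s,t,u runs 000..111 left to right):
  rows 0-7 [p,q,r=000]: 00000000  (ones: 0)
  rows 8-15 [p,q,r=001]: 01010101  (ones: 4)
  rows 16-23 [p,q,r=010]: 00001111  (ones: 4)
  rows 24-31 [p,q,r=011]: 01011010  (ones: 4)
  rows 32-39 [p,q,r=100]: 00110011  (ones: 4)
  rows 40-47 [p,q,r=101]: 01100110  (ones: 4)
  rows 48-55 [p,q,r=110]: 00111100  (ones: 4)
  rows 56-63 [p,q,r=111]: 01101001  (ones: 4)
Disagreements = 0+4+4+4+4+4+4+4 = 28

28


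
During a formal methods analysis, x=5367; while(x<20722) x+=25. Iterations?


Step 1: x goes from 5367 toward 20722 by 25; the body runs while x<20722, so iterations = ceil((bound-start)/step)
Step 2: Distance=15355
Step 3: ceil(15355/25)=615

615


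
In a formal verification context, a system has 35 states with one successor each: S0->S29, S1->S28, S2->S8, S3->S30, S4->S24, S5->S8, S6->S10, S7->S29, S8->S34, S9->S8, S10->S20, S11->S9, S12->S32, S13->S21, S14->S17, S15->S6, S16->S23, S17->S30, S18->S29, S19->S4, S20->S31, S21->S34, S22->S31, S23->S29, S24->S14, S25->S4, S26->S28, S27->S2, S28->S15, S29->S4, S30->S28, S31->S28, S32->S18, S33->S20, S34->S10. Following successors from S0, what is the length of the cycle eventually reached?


Trace from S0 until a state repeats:
  S0 -> S29 -> S4 -> S24 -> S14 -> S17 -> S30 -> S28 -> S15 -> S6 -> S10 -> S20 -> S31 -> S28
S28 first seen at step 7, revisited at step 13.
Cycle length = 13 - 7 = 6

6


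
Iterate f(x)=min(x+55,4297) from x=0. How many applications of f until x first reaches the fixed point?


Step 1: x=0, cap=4297, increment=55
Step 2: x grows by 55 each step until capped at 4297; fixed point is x=4297
Step 3: iterations = ceil(4297/55) = 79

79


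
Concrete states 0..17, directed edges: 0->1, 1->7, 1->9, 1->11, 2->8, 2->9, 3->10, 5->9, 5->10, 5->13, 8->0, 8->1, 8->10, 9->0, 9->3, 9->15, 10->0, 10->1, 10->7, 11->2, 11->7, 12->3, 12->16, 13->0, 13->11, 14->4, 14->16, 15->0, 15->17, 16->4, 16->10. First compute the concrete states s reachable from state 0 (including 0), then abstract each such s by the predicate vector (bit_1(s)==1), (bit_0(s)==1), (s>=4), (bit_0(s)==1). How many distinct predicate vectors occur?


BFS from 0:
Concrete reachable: {0, 1, 2, 3, 7, 8, 9, 10, 11, 15, 17}
Abstract via predicates (bit_1(s)==1), (bit_0(s)==1), (s>=4), (bit_0(s)==1):
  (0,0,0,0) <- {0}
  (0,0,1,0) <- {8}
  (0,1,0,1) <- {1}
  (0,1,1,1) <- {9, 17}
  (1,0,0,0) <- {2}
  (1,0,1,0) <- {10}
  (1,1,0,1) <- {3}
  (1,1,1,1) <- {7, 11, 15}
Distinct abstract states = 8

8


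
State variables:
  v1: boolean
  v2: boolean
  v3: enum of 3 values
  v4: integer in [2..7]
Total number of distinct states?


State space = product of domain sizes of all variables.
Domain sizes:
  v1 (boolean): 2
  v2 (boolean): 2
  v3 (enum of 3 values): 3
  v4 (integer in [2..7]): 6
Product = 2 * 2 * 3 * 6 = 72

72


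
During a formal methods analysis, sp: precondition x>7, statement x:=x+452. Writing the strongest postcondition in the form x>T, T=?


Formula: sp(P, x:=E) = exists old_x. (x = E[old_x/x]) AND P[old_x/x] (old_x is the value of x before the assignment; eliminate old_x by solving x = E[old_x/x] for old_x)
Step 1: Precondition P: x>7, i.e. old_x > 7
Step 2: Assignment gives x = old_x + 452, so old_x = x - 452
Step 3: Substitute into P: x - 452 > 7
Step 4: Simplify: x > 7+452 = 459

459


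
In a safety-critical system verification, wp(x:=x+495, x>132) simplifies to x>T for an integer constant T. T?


Formula: wp(x:=E, P) = P[E/x] (substitute E for x in postcondition)
Step 1: Postcondition: x>132
Step 2: Substitute x+495 for x: x+495>132
Step 3: Solve for x: x > 132-495 = -363

-363


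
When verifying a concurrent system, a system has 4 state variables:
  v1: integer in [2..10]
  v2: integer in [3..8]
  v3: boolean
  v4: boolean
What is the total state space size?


State space = product of domain sizes of all variables.
Domain sizes:
  v1 (integer in [2..10]): 9
  v2 (integer in [3..8]): 6
  v3 (boolean): 2
  v4 (boolean): 2
Product = 9 * 6 * 2 * 2 = 216

216
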